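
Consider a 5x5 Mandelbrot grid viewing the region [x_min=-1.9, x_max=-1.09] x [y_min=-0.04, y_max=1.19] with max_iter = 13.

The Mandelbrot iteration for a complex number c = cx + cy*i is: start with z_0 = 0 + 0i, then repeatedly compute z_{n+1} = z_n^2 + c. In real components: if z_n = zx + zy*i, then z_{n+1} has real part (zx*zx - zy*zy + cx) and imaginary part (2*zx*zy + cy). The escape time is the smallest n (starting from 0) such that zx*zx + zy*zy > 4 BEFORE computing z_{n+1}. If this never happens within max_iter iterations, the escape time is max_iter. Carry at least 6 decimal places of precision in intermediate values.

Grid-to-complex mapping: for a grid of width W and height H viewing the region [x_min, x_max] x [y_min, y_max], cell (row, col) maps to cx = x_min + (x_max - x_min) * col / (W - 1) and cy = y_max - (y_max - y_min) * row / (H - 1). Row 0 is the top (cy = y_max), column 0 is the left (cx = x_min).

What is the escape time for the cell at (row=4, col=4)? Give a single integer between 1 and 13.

Answer: 13

Derivation:
z_0 = 0 + 0i, c = -1.0900 + -0.0400i
Iter 1: z = -1.0900 + -0.0400i, |z|^2 = 1.1897
Iter 2: z = 0.0965 + 0.0472i, |z|^2 = 0.0115
Iter 3: z = -1.0829 + -0.0309i, |z|^2 = 1.1737
Iter 4: z = 0.0818 + 0.0269i, |z|^2 = 0.0074
Iter 5: z = -1.0840 + -0.0356i, |z|^2 = 1.1764
Iter 6: z = 0.0839 + 0.0372i, |z|^2 = 0.0084
Iter 7: z = -1.0843 + -0.0338i, |z|^2 = 1.1769
Iter 8: z = 0.0847 + 0.0332i, |z|^2 = 0.0083
Iter 9: z = -1.0839 + -0.0344i, |z|^2 = 1.1761
Iter 10: z = 0.0837 + 0.0345i, |z|^2 = 0.0082
Iter 11: z = -1.0842 + -0.0342i, |z|^2 = 1.1766
Iter 12: z = 0.0843 + 0.0342i, |z|^2 = 0.0083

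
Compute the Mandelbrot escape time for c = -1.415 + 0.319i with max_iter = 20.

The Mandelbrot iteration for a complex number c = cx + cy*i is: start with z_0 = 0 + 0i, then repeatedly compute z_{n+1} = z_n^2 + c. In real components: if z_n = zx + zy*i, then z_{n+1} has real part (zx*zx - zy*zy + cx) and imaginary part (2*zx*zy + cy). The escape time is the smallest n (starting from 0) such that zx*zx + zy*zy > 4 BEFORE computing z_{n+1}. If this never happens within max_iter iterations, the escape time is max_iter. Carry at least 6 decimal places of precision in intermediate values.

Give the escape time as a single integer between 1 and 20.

z_0 = 0 + 0i, c = -1.4150 + 0.3190i
Iter 1: z = -1.4150 + 0.3190i, |z|^2 = 2.1040
Iter 2: z = 0.4855 + -0.5838i, |z|^2 = 0.5765
Iter 3: z = -1.5201 + -0.2478i, |z|^2 = 2.3721
Iter 4: z = 0.8343 + 1.0724i, |z|^2 = 1.8461
Iter 5: z = -1.8688 + 2.1084i, |z|^2 = 7.9380
Escaped at iteration 5

Answer: 5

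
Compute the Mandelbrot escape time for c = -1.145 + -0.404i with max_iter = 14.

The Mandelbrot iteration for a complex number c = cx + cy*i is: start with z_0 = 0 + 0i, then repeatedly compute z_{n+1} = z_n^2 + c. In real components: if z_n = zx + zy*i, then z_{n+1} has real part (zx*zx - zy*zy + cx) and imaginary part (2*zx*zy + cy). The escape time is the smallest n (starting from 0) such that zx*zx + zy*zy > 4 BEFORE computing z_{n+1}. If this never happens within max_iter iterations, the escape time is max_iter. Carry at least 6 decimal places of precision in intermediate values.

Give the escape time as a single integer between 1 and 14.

z_0 = 0 + 0i, c = -1.1450 + -0.4040i
Iter 1: z = -1.1450 + -0.4040i, |z|^2 = 1.4742
Iter 2: z = 0.0028 + 0.5212i, |z|^2 = 0.2716
Iter 3: z = -1.4166 + -0.4011i, |z|^2 = 2.1676
Iter 4: z = 0.7009 + 0.7323i, |z|^2 = 1.0275
Iter 5: z = -1.1900 + 0.6226i, |z|^2 = 1.8038
Iter 6: z = -0.1164 + -1.8857i, |z|^2 = 3.5695
Iter 7: z = -4.6874 + 0.0350i, |z|^2 = 21.9731
Escaped at iteration 7

Answer: 7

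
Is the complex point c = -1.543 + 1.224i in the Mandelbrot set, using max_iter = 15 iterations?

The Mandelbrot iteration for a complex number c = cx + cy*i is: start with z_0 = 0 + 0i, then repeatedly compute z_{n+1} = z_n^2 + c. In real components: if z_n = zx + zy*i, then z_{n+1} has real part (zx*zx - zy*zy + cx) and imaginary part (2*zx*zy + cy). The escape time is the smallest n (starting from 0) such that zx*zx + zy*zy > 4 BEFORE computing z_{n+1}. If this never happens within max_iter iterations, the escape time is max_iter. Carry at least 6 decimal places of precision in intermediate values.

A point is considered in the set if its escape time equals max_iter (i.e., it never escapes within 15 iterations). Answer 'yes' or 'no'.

Answer: no

Derivation:
z_0 = 0 + 0i, c = -1.5430 + 1.2240i
Iter 1: z = -1.5430 + 1.2240i, |z|^2 = 3.8790
Iter 2: z = -0.6603 + -2.5533i, |z|^2 = 6.9552
Escaped at iteration 2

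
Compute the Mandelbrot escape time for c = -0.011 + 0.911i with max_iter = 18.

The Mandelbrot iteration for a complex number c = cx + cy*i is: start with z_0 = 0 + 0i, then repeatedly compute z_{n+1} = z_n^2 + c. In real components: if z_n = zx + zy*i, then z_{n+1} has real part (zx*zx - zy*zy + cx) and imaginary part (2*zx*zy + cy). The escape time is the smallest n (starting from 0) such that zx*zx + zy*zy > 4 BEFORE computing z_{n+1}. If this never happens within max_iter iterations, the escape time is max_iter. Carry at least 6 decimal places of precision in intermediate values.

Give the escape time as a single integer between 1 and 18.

Answer: 8

Derivation:
z_0 = 0 + 0i, c = -0.0110 + 0.9110i
Iter 1: z = -0.0110 + 0.9110i, |z|^2 = 0.8300
Iter 2: z = -0.8408 + 0.8910i, |z|^2 = 1.5008
Iter 3: z = -0.0979 + -0.5872i, |z|^2 = 0.3544
Iter 4: z = -0.3463 + 1.0259i, |z|^2 = 1.1724
Iter 5: z = -0.9436 + 0.2005i, |z|^2 = 0.9307
Iter 6: z = 0.8393 + 0.5326i, |z|^2 = 0.9880
Iter 7: z = 0.4097 + 1.8050i, |z|^2 = 3.4258
Iter 8: z = -3.1011 + 2.3900i, |z|^2 = 15.3286
Escaped at iteration 8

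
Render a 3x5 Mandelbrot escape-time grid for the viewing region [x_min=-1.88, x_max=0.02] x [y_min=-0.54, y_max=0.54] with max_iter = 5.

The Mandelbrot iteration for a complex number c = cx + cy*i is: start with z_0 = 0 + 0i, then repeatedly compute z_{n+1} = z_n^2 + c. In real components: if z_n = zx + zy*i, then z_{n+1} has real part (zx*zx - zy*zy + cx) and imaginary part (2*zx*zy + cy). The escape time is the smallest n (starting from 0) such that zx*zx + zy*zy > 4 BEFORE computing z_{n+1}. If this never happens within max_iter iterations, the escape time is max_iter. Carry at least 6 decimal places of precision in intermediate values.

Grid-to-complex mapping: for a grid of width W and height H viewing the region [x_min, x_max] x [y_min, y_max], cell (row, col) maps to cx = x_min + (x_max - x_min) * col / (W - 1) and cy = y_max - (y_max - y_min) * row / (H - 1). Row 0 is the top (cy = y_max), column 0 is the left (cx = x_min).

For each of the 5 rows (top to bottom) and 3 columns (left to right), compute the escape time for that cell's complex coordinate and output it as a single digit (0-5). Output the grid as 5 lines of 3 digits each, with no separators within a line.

(row=0, col=0): c = -1.8800 + 0.5400i → escape time 2
(row=0, col=1): c = -0.9300 + 0.5400i → escape time 5
(row=0, col=2): c = 0.0200 + 0.5400i → escape time 5
(row=1, col=0): c = -1.8800 + 0.2700i → escape time 3
(row=1, col=1): c = -0.9300 + 0.2700i → escape time 5
(row=1, col=2): c = 0.0200 + 0.2700i → escape time 5
(row=2, col=0): c = -1.8800 + 0.0000i → escape time 5
(row=2, col=1): c = -0.9300 + 0.0000i → escape time 5
(row=2, col=2): c = 0.0200 + 0.0000i → escape time 5
(row=3, col=0): c = -1.8800 + -0.2700i → escape time 3
(row=3, col=1): c = -0.9300 + -0.2700i → escape time 5
(row=3, col=2): c = 0.0200 + -0.2700i → escape time 5
(row=4, col=0): c = -1.8800 + -0.5400i → escape time 2
(row=4, col=1): c = -0.9300 + -0.5400i → escape time 5
(row=4, col=2): c = 0.0200 + -0.5400i → escape time 5

Answer: 255
355
555
355
255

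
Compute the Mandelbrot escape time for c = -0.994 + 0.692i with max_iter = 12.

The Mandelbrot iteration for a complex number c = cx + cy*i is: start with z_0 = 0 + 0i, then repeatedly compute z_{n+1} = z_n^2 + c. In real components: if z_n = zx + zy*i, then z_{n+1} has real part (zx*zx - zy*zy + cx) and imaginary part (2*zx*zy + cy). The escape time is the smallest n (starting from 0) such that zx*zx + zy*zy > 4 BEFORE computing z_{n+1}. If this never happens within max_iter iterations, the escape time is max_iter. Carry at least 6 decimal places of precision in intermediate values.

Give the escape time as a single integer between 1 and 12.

Answer: 4

Derivation:
z_0 = 0 + 0i, c = -0.9940 + 0.6920i
Iter 1: z = -0.9940 + 0.6920i, |z|^2 = 1.4669
Iter 2: z = -0.4848 + -0.6837i, |z|^2 = 0.7025
Iter 3: z = -1.2264 + 1.3549i, |z|^2 = 3.3399
Iter 4: z = -1.3259 + -2.6314i, |z|^2 = 8.6821
Escaped at iteration 4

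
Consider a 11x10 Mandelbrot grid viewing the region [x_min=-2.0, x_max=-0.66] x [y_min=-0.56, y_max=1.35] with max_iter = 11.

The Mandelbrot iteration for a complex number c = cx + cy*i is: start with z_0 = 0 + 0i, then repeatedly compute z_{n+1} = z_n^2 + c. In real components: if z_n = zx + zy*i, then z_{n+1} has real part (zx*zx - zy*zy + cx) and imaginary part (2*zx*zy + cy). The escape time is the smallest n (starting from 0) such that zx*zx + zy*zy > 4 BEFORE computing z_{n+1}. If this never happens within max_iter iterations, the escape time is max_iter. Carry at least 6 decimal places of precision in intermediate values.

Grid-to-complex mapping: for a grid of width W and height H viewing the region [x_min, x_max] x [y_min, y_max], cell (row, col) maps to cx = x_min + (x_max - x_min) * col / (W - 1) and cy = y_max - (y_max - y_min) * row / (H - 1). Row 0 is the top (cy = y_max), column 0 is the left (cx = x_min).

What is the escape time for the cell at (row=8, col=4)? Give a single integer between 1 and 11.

z_0 = 0 + 0i, c = -1.4640 + -0.3478i
Iter 1: z = -1.4640 + -0.3478i, |z|^2 = 2.2642
Iter 2: z = 0.5583 + 0.6705i, |z|^2 = 0.7613
Iter 3: z = -1.6018 + 0.4010i, |z|^2 = 2.7267
Iter 4: z = 0.9411 + -1.6324i, |z|^2 = 3.5504
Iter 5: z = -3.2430 + -3.4203i, |z|^2 = 22.2157
Escaped at iteration 5

Answer: 5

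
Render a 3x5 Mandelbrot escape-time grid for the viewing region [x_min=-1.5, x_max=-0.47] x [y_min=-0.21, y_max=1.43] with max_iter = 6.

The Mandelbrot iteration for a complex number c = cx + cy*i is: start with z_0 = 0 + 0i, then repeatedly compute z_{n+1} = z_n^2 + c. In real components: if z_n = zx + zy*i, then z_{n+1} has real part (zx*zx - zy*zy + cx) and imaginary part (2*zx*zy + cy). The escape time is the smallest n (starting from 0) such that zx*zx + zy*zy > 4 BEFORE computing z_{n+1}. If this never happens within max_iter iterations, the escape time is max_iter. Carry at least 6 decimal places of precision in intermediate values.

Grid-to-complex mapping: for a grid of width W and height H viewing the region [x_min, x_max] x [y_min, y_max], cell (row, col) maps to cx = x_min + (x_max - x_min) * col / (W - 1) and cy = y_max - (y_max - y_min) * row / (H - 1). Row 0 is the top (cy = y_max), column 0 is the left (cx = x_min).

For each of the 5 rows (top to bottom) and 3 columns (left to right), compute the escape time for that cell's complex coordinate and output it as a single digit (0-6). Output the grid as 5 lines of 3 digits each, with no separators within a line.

(row=0, col=0): c = -1.5000 + 1.4300i → escape time 1
(row=0, col=1): c = -0.9850 + 1.4300i → escape time 2
(row=0, col=2): c = -0.4700 + 1.4300i → escape time 2
(row=1, col=0): c = -1.5000 + 1.0200i → escape time 2
(row=1, col=1): c = -0.9850 + 1.0200i → escape time 3
(row=1, col=2): c = -0.4700 + 1.0200i → escape time 4
(row=2, col=0): c = -1.5000 + 0.6100i → escape time 3
(row=2, col=1): c = -0.9850 + 0.6100i → escape time 4
(row=2, col=2): c = -0.4700 + 0.6100i → escape time 6
(row=3, col=0): c = -1.5000 + 0.2000i → escape time 5
(row=3, col=1): c = -0.9850 + 0.2000i → escape time 6
(row=3, col=2): c = -0.4700 + 0.2000i → escape time 6
(row=4, col=0): c = -1.5000 + -0.2100i → escape time 5
(row=4, col=1): c = -0.9850 + -0.2100i → escape time 6
(row=4, col=2): c = -0.4700 + -0.2100i → escape time 6

Answer: 122
234
346
566
566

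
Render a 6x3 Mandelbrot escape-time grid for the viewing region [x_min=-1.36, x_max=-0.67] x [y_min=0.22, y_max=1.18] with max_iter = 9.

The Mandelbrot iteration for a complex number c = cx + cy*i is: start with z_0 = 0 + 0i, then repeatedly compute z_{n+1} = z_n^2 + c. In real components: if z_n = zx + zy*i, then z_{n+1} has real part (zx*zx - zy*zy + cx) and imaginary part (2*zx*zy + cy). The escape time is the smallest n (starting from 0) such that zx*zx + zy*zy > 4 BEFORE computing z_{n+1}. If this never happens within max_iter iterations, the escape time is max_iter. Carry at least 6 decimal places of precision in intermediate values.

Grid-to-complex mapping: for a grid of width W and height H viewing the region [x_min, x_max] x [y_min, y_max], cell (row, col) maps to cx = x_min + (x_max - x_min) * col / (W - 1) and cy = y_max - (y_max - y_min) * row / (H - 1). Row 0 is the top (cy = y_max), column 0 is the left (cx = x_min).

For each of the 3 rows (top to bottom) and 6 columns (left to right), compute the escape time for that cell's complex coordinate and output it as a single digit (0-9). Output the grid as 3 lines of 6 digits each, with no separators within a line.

Answer: 223333
333445
799999

Derivation:
(row=0, col=0): c = -1.3600 + 1.1800i → escape time 2
(row=0, col=1): c = -1.2220 + 1.1800i → escape time 2
(row=0, col=2): c = -1.0840 + 1.1800i → escape time 3
(row=0, col=3): c = -0.9460 + 1.1800i → escape time 3
(row=0, col=4): c = -0.8080 + 1.1800i → escape time 3
(row=0, col=5): c = -0.6700 + 1.1800i → escape time 3
(row=1, col=0): c = -1.3600 + 0.7000i → escape time 3
(row=1, col=1): c = -1.2220 + 0.7000i → escape time 3
(row=1, col=2): c = -1.0840 + 0.7000i → escape time 3
(row=1, col=3): c = -0.9460 + 0.7000i → escape time 4
(row=1, col=4): c = -0.8080 + 0.7000i → escape time 4
(row=1, col=5): c = -0.6700 + 0.7000i → escape time 5
(row=2, col=0): c = -1.3600 + 0.2200i → escape time 7
(row=2, col=1): c = -1.2220 + 0.2200i → escape time 9
(row=2, col=2): c = -1.0840 + 0.2200i → escape time 9
(row=2, col=3): c = -0.9460 + 0.2200i → escape time 9
(row=2, col=4): c = -0.8080 + 0.2200i → escape time 9
(row=2, col=5): c = -0.6700 + 0.2200i → escape time 9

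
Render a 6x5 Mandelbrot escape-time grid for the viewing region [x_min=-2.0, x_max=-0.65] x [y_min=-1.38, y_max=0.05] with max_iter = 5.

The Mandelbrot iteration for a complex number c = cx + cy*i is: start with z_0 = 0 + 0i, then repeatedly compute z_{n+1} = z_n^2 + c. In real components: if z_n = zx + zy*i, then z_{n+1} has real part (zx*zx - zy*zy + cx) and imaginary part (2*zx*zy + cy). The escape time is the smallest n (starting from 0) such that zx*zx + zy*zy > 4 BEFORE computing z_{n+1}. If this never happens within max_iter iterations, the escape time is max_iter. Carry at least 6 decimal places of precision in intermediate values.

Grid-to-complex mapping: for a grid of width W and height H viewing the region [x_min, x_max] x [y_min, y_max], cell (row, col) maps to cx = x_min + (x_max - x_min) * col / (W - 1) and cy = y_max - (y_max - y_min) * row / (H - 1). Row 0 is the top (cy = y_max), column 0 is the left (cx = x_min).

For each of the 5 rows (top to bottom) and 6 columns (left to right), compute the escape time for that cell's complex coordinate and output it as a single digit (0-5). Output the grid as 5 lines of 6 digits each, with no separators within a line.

Answer: 155555
145555
133345
113333
111222

Derivation:
(row=0, col=0): c = -2.0000 + 0.0500i → escape time 1
(row=0, col=1): c = -1.7300 + 0.0500i → escape time 5
(row=0, col=2): c = -1.4600 + 0.0500i → escape time 5
(row=0, col=3): c = -1.1900 + 0.0500i → escape time 5
(row=0, col=4): c = -0.9200 + 0.0500i → escape time 5
(row=0, col=5): c = -0.6500 + 0.0500i → escape time 5
(row=1, col=0): c = -2.0000 + -0.3075i → escape time 1
(row=1, col=1): c = -1.7300 + -0.3075i → escape time 4
(row=1, col=2): c = -1.4600 + -0.3075i → escape time 5
(row=1, col=3): c = -1.1900 + -0.3075i → escape time 5
(row=1, col=4): c = -0.9200 + -0.3075i → escape time 5
(row=1, col=5): c = -0.6500 + -0.3075i → escape time 5
(row=2, col=0): c = -2.0000 + -0.6650i → escape time 1
(row=2, col=1): c = -1.7300 + -0.6650i → escape time 3
(row=2, col=2): c = -1.4600 + -0.6650i → escape time 3
(row=2, col=3): c = -1.1900 + -0.6650i → escape time 3
(row=2, col=4): c = -0.9200 + -0.6650i → escape time 4
(row=2, col=5): c = -0.6500 + -0.6650i → escape time 5
(row=3, col=0): c = -2.0000 + -1.0225i → escape time 1
(row=3, col=1): c = -1.7300 + -1.0225i → escape time 1
(row=3, col=2): c = -1.4600 + -1.0225i → escape time 3
(row=3, col=3): c = -1.1900 + -1.0225i → escape time 3
(row=3, col=4): c = -0.9200 + -1.0225i → escape time 3
(row=3, col=5): c = -0.6500 + -1.0225i → escape time 3
(row=4, col=0): c = -2.0000 + -1.3800i → escape time 1
(row=4, col=1): c = -1.7300 + -1.3800i → escape time 1
(row=4, col=2): c = -1.4600 + -1.3800i → escape time 1
(row=4, col=3): c = -1.1900 + -1.3800i → escape time 2
(row=4, col=4): c = -0.9200 + -1.3800i → escape time 2
(row=4, col=5): c = -0.6500 + -1.3800i → escape time 2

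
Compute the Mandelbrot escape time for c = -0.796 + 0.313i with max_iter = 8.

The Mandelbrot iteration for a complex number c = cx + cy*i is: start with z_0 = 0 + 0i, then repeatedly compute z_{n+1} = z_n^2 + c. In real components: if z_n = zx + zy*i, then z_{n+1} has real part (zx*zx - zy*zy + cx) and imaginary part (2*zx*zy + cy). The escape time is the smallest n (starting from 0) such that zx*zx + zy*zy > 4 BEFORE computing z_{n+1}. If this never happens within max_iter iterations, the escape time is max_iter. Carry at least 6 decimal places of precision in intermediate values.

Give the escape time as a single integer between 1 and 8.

z_0 = 0 + 0i, c = -0.7960 + 0.3130i
Iter 1: z = -0.7960 + 0.3130i, |z|^2 = 0.7316
Iter 2: z = -0.2604 + -0.1853i, |z|^2 = 0.1021
Iter 3: z = -0.7626 + 0.4095i, |z|^2 = 0.7492
Iter 4: z = -0.3822 + -0.3115i, |z|^2 = 0.2431
Iter 5: z = -0.7470 + 0.5511i, |z|^2 = 0.8617
Iter 6: z = -0.5418 + -0.5103i, |z|^2 = 0.5539
Iter 7: z = -0.7629 + 0.8660i, |z|^2 = 1.3319

Answer: 8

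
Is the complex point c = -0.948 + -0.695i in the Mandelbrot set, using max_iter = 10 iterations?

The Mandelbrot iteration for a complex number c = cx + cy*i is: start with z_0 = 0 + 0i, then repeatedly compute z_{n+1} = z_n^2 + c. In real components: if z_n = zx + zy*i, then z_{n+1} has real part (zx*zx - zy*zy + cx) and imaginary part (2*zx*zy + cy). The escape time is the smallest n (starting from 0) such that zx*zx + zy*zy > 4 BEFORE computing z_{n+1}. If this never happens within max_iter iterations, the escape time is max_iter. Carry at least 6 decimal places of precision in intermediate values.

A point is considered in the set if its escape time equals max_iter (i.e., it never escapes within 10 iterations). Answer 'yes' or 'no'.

Answer: no

Derivation:
z_0 = 0 + 0i, c = -0.9480 + -0.6950i
Iter 1: z = -0.9480 + -0.6950i, |z|^2 = 1.3817
Iter 2: z = -0.5323 + 0.6227i, |z|^2 = 0.6711
Iter 3: z = -1.0524 + -1.3580i, |z|^2 = 2.9517
Iter 4: z = -1.6845 + 2.1633i, |z|^2 = 7.5175
Escaped at iteration 4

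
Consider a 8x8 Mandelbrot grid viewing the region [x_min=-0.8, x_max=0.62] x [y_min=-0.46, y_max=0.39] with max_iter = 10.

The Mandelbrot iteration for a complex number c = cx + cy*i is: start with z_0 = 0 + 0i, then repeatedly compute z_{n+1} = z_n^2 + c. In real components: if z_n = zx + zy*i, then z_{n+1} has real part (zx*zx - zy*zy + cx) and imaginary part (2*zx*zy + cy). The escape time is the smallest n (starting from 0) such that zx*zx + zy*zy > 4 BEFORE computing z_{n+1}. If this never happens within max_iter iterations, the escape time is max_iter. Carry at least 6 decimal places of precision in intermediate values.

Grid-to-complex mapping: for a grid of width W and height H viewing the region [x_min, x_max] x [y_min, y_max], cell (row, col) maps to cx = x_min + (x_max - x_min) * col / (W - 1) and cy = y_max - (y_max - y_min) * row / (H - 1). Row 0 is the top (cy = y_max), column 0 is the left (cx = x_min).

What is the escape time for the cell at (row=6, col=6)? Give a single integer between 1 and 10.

Answer: 10

Derivation:
z_0 = 0 + 0i, c = 0.4171 + -0.3386i
Iter 1: z = 0.4171 + -0.3386i, |z|^2 = 0.2886
Iter 2: z = 0.4765 + -0.6210i, |z|^2 = 0.6128
Iter 3: z = 0.2585 + -0.9304i, |z|^2 = 0.9326
Iter 4: z = -0.3817 + -0.8197i, |z|^2 = 0.8176
Iter 5: z = -0.1090 + 0.2872i, |z|^2 = 0.0944
Iter 6: z = 0.3465 + -0.4012i, |z|^2 = 0.2810
Iter 7: z = 0.3763 + -0.6166i, |z|^2 = 0.5218
Iter 8: z = 0.1785 + -0.8026i, |z|^2 = 0.6760
Iter 9: z = -0.1951 + -0.6252i, |z|^2 = 0.4289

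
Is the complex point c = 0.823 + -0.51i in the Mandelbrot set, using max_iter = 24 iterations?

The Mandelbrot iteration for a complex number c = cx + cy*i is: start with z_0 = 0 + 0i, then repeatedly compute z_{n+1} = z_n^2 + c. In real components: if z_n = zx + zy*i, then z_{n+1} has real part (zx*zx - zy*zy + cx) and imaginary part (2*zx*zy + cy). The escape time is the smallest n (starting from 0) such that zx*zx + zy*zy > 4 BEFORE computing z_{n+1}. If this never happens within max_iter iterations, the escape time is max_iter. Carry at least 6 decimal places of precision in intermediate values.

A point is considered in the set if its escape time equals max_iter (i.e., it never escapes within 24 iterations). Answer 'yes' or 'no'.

z_0 = 0 + 0i, c = 0.8230 + -0.5100i
Iter 1: z = 0.8230 + -0.5100i, |z|^2 = 0.9374
Iter 2: z = 1.2402 + -1.3495i, |z|^2 = 3.3592
Iter 3: z = 0.5401 + -3.8573i, |z|^2 = 15.1703
Escaped at iteration 3

Answer: no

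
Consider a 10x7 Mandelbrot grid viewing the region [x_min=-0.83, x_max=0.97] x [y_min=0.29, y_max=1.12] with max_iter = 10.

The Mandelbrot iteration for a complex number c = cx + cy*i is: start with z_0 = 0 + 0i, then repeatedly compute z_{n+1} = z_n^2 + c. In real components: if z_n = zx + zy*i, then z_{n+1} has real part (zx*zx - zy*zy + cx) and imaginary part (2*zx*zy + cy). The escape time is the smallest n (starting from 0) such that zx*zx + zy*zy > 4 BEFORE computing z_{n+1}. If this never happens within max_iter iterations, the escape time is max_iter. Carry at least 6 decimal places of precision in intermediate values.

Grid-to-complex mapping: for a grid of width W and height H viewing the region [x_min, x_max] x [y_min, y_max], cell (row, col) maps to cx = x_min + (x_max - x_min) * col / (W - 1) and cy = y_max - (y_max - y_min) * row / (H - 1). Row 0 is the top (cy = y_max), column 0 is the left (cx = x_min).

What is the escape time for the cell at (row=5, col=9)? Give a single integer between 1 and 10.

z_0 = 0 + 0i, c = 0.9700 + 0.4283i
Iter 1: z = 0.9700 + 0.4283i, |z|^2 = 1.1244
Iter 2: z = 1.7274 + 1.2593i, |z|^2 = 4.5699
Escaped at iteration 2

Answer: 2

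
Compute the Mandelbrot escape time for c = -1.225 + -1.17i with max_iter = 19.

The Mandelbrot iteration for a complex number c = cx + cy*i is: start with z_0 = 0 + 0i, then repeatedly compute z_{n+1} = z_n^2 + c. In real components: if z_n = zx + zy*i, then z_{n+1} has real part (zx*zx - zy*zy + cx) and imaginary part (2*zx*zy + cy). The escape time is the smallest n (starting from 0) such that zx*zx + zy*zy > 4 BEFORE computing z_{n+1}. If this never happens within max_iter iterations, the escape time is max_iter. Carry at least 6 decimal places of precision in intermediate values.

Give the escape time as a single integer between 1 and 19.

z_0 = 0 + 0i, c = -1.2250 + -1.1700i
Iter 1: z = -1.2250 + -1.1700i, |z|^2 = 2.8695
Iter 2: z = -1.0933 + 1.6965i, |z|^2 = 4.0734
Escaped at iteration 2

Answer: 2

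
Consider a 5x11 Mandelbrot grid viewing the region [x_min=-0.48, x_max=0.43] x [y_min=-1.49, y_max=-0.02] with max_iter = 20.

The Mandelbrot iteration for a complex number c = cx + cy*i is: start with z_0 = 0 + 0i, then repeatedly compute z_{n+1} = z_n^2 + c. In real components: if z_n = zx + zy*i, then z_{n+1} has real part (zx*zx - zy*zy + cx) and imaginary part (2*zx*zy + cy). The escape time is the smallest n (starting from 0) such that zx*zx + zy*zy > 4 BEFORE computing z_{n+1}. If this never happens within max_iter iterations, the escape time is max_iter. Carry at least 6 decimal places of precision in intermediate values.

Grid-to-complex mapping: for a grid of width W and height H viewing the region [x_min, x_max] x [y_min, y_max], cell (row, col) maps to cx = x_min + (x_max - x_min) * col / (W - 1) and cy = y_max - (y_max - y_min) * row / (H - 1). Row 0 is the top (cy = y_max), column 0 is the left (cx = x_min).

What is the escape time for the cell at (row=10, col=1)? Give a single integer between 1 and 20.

z_0 = 0 + 0i, c = -0.2525 + -1.4900i
Iter 1: z = -0.2525 + -1.4900i, |z|^2 = 2.2839
Iter 2: z = -2.4088 + -0.7376i, |z|^2 = 6.3465
Escaped at iteration 2

Answer: 2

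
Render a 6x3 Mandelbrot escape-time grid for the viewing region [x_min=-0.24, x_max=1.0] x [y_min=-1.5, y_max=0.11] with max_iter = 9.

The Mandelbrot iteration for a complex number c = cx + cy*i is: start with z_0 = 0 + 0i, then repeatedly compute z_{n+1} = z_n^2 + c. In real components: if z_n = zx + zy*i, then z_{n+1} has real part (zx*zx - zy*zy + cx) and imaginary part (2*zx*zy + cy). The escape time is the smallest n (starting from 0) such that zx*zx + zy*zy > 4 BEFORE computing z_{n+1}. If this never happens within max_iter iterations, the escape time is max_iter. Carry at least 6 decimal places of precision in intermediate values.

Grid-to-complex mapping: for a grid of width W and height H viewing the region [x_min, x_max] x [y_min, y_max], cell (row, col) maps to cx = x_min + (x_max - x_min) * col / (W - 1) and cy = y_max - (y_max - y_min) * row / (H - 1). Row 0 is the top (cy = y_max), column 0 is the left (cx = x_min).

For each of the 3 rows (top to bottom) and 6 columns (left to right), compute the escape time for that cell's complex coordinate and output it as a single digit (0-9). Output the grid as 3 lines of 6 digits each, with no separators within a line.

(row=0, col=0): c = -0.2400 + 0.1100i → escape time 9
(row=0, col=1): c = 0.0080 + 0.1100i → escape time 9
(row=0, col=2): c = 0.2560 + 0.1100i → escape time 9
(row=0, col=3): c = 0.5040 + 0.1100i → escape time 5
(row=0, col=4): c = 0.7520 + 0.1100i → escape time 3
(row=0, col=5): c = 1.0000 + 0.1100i → escape time 2
(row=1, col=0): c = -0.2400 + -0.6950i → escape time 9
(row=1, col=1): c = 0.0080 + -0.6950i → escape time 9
(row=1, col=2): c = 0.2560 + -0.6950i → escape time 6
(row=1, col=3): c = 0.5040 + -0.6950i → escape time 3
(row=1, col=4): c = 0.7520 + -0.6950i → escape time 3
(row=1, col=5): c = 1.0000 + -0.6950i → escape time 2
(row=2, col=0): c = -0.2400 + -1.5000i → escape time 2
(row=2, col=1): c = 0.0080 + -1.5000i → escape time 2
(row=2, col=2): c = 0.2560 + -1.5000i → escape time 2
(row=2, col=3): c = 0.5040 + -1.5000i → escape time 2
(row=2, col=4): c = 0.7520 + -1.5000i → escape time 2
(row=2, col=5): c = 1.0000 + -1.5000i → escape time 2

Answer: 999532
996332
222222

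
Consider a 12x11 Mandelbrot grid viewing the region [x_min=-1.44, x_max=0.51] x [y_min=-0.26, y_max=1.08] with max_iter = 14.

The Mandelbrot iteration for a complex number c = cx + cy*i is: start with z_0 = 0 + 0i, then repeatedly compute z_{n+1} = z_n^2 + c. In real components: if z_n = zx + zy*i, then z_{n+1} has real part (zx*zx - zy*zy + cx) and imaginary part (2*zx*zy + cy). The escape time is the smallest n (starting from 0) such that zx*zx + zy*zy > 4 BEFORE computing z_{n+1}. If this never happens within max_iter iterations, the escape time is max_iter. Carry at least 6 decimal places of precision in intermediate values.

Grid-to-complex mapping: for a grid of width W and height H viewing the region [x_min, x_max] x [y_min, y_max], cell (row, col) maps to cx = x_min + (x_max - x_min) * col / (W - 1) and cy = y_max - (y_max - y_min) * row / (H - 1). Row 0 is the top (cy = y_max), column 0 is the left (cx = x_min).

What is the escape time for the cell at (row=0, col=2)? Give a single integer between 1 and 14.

Answer: 3

Derivation:
z_0 = 0 + 0i, c = -1.0855 + 1.0800i
Iter 1: z = -1.0855 + 1.0800i, |z|^2 = 2.3446
Iter 2: z = -1.0736 + -1.2646i, |z|^2 = 2.7519
Iter 3: z = -1.5319 + 3.7954i, |z|^2 = 16.7520
Escaped at iteration 3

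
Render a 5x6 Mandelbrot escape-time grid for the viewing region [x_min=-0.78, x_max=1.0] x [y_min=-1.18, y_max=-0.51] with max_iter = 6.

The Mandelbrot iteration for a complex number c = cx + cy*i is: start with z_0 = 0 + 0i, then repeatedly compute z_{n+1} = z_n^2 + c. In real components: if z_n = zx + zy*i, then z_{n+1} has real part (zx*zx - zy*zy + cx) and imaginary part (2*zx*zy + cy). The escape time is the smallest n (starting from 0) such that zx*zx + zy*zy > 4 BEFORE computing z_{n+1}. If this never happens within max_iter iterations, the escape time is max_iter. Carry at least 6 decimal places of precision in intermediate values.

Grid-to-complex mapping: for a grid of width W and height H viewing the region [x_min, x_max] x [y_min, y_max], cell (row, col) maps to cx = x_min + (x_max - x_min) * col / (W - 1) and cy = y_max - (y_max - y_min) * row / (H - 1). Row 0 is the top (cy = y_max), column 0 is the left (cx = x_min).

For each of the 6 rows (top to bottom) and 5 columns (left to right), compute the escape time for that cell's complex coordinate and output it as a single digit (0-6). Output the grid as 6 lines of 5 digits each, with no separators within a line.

Answer: 66642
56632
46632
45532
35422
33322

Derivation:
(row=0, col=0): c = -0.7800 + -0.5100i → escape time 6
(row=0, col=1): c = -0.3350 + -0.5100i → escape time 6
(row=0, col=2): c = 0.1100 + -0.5100i → escape time 6
(row=0, col=3): c = 0.5550 + -0.5100i → escape time 4
(row=0, col=4): c = 1.0000 + -0.5100i → escape time 2
(row=1, col=0): c = -0.7800 + -0.6440i → escape time 5
(row=1, col=1): c = -0.3350 + -0.6440i → escape time 6
(row=1, col=2): c = 0.1100 + -0.6440i → escape time 6
(row=1, col=3): c = 0.5550 + -0.6440i → escape time 3
(row=1, col=4): c = 1.0000 + -0.6440i → escape time 2
(row=2, col=0): c = -0.7800 + -0.7780i → escape time 4
(row=2, col=1): c = -0.3350 + -0.7780i → escape time 6
(row=2, col=2): c = 0.1100 + -0.7780i → escape time 6
(row=2, col=3): c = 0.5550 + -0.7780i → escape time 3
(row=2, col=4): c = 1.0000 + -0.7780i → escape time 2
(row=3, col=0): c = -0.7800 + -0.9120i → escape time 4
(row=3, col=1): c = -0.3350 + -0.9120i → escape time 5
(row=3, col=2): c = 0.1100 + -0.9120i → escape time 5
(row=3, col=3): c = 0.5550 + -0.9120i → escape time 3
(row=3, col=4): c = 1.0000 + -0.9120i → escape time 2
(row=4, col=0): c = -0.7800 + -1.0460i → escape time 3
(row=4, col=1): c = -0.3350 + -1.0460i → escape time 5
(row=4, col=2): c = 0.1100 + -1.0460i → escape time 4
(row=4, col=3): c = 0.5550 + -1.0460i → escape time 2
(row=4, col=4): c = 1.0000 + -1.0460i → escape time 2
(row=5, col=0): c = -0.7800 + -1.1800i → escape time 3
(row=5, col=1): c = -0.3350 + -1.1800i → escape time 3
(row=5, col=2): c = 0.1100 + -1.1800i → escape time 3
(row=5, col=3): c = 0.5550 + -1.1800i → escape time 2
(row=5, col=4): c = 1.0000 + -1.1800i → escape time 2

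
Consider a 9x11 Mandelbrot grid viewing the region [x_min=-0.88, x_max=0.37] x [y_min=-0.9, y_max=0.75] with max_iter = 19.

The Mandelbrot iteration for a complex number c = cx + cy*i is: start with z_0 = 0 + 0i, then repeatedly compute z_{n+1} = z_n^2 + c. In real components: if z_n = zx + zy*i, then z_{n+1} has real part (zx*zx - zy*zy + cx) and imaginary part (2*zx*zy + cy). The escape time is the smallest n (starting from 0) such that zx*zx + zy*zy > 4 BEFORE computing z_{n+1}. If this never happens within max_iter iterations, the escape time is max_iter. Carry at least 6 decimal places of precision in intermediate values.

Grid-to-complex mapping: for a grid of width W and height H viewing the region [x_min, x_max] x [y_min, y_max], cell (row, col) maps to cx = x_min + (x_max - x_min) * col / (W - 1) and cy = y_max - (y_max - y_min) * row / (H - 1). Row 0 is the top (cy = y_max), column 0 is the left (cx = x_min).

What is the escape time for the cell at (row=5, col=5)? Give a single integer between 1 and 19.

Answer: 19

Derivation:
z_0 = 0 + 0i, c = -0.0988 + -0.0750i
Iter 1: z = -0.0988 + -0.0750i, |z|^2 = 0.0154
Iter 2: z = -0.0946 + -0.0602i, |z|^2 = 0.0126
Iter 3: z = -0.0934 + -0.0636i, |z|^2 = 0.0128
Iter 4: z = -0.0941 + -0.0631i, |z|^2 = 0.0128
Iter 5: z = -0.0939 + -0.0631i, |z|^2 = 0.0128
Iter 6: z = -0.0939 + -0.0631i, |z|^2 = 0.0128
Iter 7: z = -0.0939 + -0.0631i, |z|^2 = 0.0128
Iter 8: z = -0.0939 + -0.0631i, |z|^2 = 0.0128
Iter 9: z = -0.0939 + -0.0631i, |z|^2 = 0.0128
Iter 10: z = -0.0939 + -0.0631i, |z|^2 = 0.0128
Iter 11: z = -0.0939 + -0.0631i, |z|^2 = 0.0128
Iter 12: z = -0.0939 + -0.0631i, |z|^2 = 0.0128
Iter 13: z = -0.0939 + -0.0631i, |z|^2 = 0.0128
Iter 14: z = -0.0939 + -0.0631i, |z|^2 = 0.0128
Iter 15: z = -0.0939 + -0.0631i, |z|^2 = 0.0128
Iter 16: z = -0.0939 + -0.0631i, |z|^2 = 0.0128
Iter 17: z = -0.0939 + -0.0631i, |z|^2 = 0.0128
Iter 18: z = -0.0939 + -0.0631i, |z|^2 = 0.0128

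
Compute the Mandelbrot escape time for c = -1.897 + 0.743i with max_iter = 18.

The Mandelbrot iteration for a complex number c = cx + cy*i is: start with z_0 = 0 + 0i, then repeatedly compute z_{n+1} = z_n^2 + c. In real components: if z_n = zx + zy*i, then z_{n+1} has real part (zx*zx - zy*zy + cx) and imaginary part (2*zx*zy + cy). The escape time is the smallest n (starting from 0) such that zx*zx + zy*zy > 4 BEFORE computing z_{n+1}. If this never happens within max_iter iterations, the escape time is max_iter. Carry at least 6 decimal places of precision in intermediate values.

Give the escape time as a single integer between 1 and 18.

z_0 = 0 + 0i, c = -1.8970 + 0.7430i
Iter 1: z = -1.8970 + 0.7430i, |z|^2 = 4.1507
Escaped at iteration 1

Answer: 1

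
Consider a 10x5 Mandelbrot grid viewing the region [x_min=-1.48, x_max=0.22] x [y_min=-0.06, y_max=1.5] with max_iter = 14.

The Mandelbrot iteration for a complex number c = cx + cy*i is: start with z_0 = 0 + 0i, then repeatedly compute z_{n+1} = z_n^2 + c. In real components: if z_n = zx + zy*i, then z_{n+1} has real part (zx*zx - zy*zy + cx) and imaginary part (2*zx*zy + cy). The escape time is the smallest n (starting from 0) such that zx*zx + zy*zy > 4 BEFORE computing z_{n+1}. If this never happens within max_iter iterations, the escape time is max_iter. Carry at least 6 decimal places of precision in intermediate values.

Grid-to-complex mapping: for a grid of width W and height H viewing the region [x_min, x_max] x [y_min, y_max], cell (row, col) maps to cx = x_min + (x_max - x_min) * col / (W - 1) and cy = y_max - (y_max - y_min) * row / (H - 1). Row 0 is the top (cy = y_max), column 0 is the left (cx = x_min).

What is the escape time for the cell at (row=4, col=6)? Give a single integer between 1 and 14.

Answer: 14

Derivation:
z_0 = 0 + 0i, c = -0.3467 + -0.0600i
Iter 1: z = -0.3467 + -0.0600i, |z|^2 = 0.1238
Iter 2: z = -0.2301 + -0.0184i, |z|^2 = 0.0533
Iter 3: z = -0.2941 + -0.0515i, |z|^2 = 0.0891
Iter 4: z = -0.2628 + -0.0297i, |z|^2 = 0.0700
Iter 5: z = -0.2785 + -0.0444i, |z|^2 = 0.0795
Iter 6: z = -0.2711 + -0.0353i, |z|^2 = 0.0747
Iter 7: z = -0.2744 + -0.0409i, |z|^2 = 0.0770
Iter 8: z = -0.2730 + -0.0376i, |z|^2 = 0.0760
Iter 9: z = -0.2735 + -0.0395i, |z|^2 = 0.0764
Iter 10: z = -0.2734 + -0.0384i, |z|^2 = 0.0762
Iter 11: z = -0.2734 + -0.0390i, |z|^2 = 0.0763
Iter 12: z = -0.2734 + -0.0387i, |z|^2 = 0.0763
Iter 13: z = -0.2734 + -0.0388i, |z|^2 = 0.0763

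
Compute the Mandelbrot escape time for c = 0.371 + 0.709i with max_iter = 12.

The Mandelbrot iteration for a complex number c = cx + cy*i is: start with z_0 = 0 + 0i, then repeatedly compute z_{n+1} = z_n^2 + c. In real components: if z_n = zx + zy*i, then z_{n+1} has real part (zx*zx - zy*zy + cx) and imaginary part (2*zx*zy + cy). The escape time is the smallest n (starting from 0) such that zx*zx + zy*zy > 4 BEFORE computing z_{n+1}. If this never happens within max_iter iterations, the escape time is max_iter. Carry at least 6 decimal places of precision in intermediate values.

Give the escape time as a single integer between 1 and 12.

z_0 = 0 + 0i, c = 0.3710 + 0.7090i
Iter 1: z = 0.3710 + 0.7090i, |z|^2 = 0.6403
Iter 2: z = 0.0060 + 1.2351i, |z|^2 = 1.5255
Iter 3: z = -1.1544 + 0.7237i, |z|^2 = 1.8564
Iter 4: z = 1.1798 + -0.9619i, |z|^2 = 2.3172
Iter 5: z = 0.8377 + -1.5608i, |z|^2 = 3.1377
Iter 6: z = -1.3632 + -1.9060i, |z|^2 = 5.4910
Escaped at iteration 6

Answer: 6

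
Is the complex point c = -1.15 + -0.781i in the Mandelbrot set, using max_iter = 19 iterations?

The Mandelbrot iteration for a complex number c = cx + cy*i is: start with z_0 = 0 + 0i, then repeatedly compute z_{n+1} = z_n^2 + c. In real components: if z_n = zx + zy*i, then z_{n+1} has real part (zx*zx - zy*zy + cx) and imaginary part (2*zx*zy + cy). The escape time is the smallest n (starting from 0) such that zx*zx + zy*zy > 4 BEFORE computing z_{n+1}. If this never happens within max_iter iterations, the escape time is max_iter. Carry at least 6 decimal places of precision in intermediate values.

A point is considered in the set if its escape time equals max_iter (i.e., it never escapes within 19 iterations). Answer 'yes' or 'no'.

Answer: no

Derivation:
z_0 = 0 + 0i, c = -1.1500 + -0.7810i
Iter 1: z = -1.1500 + -0.7810i, |z|^2 = 1.9325
Iter 2: z = -0.4375 + 1.0153i, |z|^2 = 1.2222
Iter 3: z = -1.9895 + -1.6693i, |z|^2 = 6.7445
Escaped at iteration 3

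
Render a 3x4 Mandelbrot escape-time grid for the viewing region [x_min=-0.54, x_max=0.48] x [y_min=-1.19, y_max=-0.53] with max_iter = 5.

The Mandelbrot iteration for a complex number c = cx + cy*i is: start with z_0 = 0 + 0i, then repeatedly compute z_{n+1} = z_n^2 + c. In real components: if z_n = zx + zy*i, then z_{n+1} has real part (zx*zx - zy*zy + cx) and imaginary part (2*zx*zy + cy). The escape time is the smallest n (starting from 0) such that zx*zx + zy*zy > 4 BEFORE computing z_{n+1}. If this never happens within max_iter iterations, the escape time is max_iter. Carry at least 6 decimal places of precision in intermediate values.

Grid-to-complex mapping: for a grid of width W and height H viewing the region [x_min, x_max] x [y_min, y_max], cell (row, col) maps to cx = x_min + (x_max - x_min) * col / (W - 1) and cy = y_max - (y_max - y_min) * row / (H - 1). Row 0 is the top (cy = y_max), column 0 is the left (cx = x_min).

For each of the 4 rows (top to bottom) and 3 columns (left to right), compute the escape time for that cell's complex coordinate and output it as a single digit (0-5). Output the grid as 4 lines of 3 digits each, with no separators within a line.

(row=0, col=0): c = -0.5400 + -0.5300i → escape time 5
(row=0, col=1): c = -0.0300 + -0.5300i → escape time 5
(row=0, col=2): c = 0.4800 + -0.5300i → escape time 5
(row=1, col=0): c = -0.5400 + -0.7500i → escape time 5
(row=1, col=1): c = -0.0300 + -0.7500i → escape time 5
(row=1, col=2): c = 0.4800 + -0.7500i → escape time 3
(row=2, col=0): c = -0.5400 + -0.9700i → escape time 4
(row=2, col=1): c = -0.0300 + -0.9700i → escape time 5
(row=2, col=2): c = 0.4800 + -0.9700i → escape time 3
(row=3, col=0): c = -0.5400 + -1.1900i → escape time 3
(row=3, col=1): c = -0.0300 + -1.1900i → escape time 3
(row=3, col=2): c = 0.4800 + -1.1900i → escape time 2

Answer: 555
553
453
332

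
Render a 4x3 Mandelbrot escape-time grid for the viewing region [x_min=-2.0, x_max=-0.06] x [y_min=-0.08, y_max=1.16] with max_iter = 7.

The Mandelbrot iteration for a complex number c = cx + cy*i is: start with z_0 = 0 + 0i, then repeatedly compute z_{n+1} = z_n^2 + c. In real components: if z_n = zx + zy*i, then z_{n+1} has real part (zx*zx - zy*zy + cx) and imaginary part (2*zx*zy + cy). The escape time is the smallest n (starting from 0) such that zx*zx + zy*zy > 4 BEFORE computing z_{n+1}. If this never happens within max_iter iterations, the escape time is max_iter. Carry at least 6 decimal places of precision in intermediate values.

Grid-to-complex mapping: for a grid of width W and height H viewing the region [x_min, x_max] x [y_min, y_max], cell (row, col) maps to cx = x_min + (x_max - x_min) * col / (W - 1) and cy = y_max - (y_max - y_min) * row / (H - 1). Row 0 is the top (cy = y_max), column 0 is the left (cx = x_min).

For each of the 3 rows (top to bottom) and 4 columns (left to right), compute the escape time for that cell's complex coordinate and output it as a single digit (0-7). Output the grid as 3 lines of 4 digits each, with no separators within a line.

Answer: 1234
1367
1777

Derivation:
(row=0, col=0): c = -2.0000 + 1.1600i → escape time 1
(row=0, col=1): c = -1.3533 + 1.1600i → escape time 2
(row=0, col=2): c = -0.7067 + 1.1600i → escape time 3
(row=0, col=3): c = -0.0600 + 1.1600i → escape time 4
(row=1, col=0): c = -2.0000 + 0.5400i → escape time 1
(row=1, col=1): c = -1.3533 + 0.5400i → escape time 3
(row=1, col=2): c = -0.7067 + 0.5400i → escape time 6
(row=1, col=3): c = -0.0600 + 0.5400i → escape time 7
(row=2, col=0): c = -2.0000 + -0.0800i → escape time 1
(row=2, col=1): c = -1.3533 + -0.0800i → escape time 7
(row=2, col=2): c = -0.7067 + -0.0800i → escape time 7
(row=2, col=3): c = -0.0600 + -0.0800i → escape time 7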